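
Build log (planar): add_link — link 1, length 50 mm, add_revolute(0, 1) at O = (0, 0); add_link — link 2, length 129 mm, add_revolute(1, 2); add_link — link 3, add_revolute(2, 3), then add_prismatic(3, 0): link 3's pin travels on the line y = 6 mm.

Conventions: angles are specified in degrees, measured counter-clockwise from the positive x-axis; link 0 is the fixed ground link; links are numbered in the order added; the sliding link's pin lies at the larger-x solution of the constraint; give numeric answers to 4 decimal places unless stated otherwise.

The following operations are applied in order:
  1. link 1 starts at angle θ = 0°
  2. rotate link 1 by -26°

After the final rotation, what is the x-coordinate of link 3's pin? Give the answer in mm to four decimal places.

geometry: r = 50 mm, L = 129 mm, e = 6 mm; θ starts at 0°
rotate link 1 by -26°: θ ← 0° -26° = -26°
crank pin P = (r cos θ, r sin θ) = (44.939702, -21.918557)
h = r sin θ − e = -21.918557 − 6 = -27.918557
x = r cos θ + √(L² − h²) = 44.939702 + 125.942662 = 170.882364

170.8824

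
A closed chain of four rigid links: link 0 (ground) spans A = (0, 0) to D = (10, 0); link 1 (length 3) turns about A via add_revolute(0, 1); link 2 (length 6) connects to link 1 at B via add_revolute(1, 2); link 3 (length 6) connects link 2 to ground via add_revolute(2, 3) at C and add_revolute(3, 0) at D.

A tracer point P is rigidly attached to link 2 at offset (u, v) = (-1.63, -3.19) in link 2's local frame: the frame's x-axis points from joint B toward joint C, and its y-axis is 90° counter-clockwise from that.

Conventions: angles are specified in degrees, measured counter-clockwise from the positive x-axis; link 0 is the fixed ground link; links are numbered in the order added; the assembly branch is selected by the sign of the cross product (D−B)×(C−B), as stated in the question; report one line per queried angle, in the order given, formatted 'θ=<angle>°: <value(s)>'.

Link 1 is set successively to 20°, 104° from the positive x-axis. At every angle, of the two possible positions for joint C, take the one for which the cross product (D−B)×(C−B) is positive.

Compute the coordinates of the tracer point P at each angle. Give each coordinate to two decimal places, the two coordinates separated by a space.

A=(0,0), D=(10.00,0)
θ=20°: B = A + 3.00·(cos20°, sin20°) = (2.8191, 1.0261)
θ=20°: |BD| = 7.2539
θ=20°: circle(B,6.00) ∩ circle(D,6.00): a=3.6269, h=4.7797
θ=20°:   candidates: C₊=(7.0856,5.2447) cross=34.671; C₋=(5.7335,-4.2186) cross=-34.671
θ=20°:   branch + wants cross > 0 → take C=(7.0856,5.2447) (cross=34.671)
θ=20°: ex = (C−B)/|BC| = (0.7111,0.7031); ey = (-0.7031,0.7111)
θ=20°: P = B + -1.63·ex + -3.19·ey = (3.9029,-2.3884)
θ=104°: B = A + 3.00·(cos104°, sin104°) = (-0.7258, 2.9109)
θ=104°: |BD| = 11.1137
θ=104°: circle(B,6.00) ∩ circle(D,6.00): a=5.5569, h=2.2630
θ=104°:   candidates: C₊=(5.2298,3.6394) cross=25.150; C₋=(4.0444,-0.7286) cross=-25.150
θ=104°:   branch + wants cross > 0 → take C=(5.2298,3.6394) (cross=25.150)
θ=104°: ex = (C−B)/|BC| = (0.9926,0.1214); ey = (-0.1214,0.9926)
θ=104°: P = B + -1.63·ex + -3.19·ey = (-1.9564,-0.4534)

θ=20°: 3.90 -2.39
θ=104°: -1.96 -0.45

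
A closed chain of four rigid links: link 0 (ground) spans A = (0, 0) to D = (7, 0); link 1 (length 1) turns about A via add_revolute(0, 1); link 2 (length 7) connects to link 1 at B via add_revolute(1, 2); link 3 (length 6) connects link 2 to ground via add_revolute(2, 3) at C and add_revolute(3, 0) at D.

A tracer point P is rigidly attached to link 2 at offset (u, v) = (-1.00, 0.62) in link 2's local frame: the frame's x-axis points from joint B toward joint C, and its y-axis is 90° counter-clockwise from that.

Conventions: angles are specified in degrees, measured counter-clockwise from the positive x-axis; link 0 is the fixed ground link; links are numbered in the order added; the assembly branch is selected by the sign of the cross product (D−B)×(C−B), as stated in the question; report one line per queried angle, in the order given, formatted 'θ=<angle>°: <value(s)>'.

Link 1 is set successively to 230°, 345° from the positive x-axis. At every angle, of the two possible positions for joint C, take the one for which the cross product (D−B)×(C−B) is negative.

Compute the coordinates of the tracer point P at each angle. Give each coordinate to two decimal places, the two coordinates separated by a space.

A=(0,0), D=(7.00,0)
θ=230°: B = A + 1.00·(cos230°, sin230°) = (-0.6428, -0.7660)
θ=230°: |BD| = 7.6811
θ=230°: circle(B,7.00) ∩ circle(D,6.00): a=4.6868, h=5.1994
θ=230°:   candidates: C₊=(3.5021,4.8749) cross=39.937; C₋=(4.5392,-5.4721) cross=-39.937
θ=230°:   branch - wants cross < 0 → take C=(4.5392,-5.4721) (cross=-39.937)
θ=230°: ex = (C−B)/|BC| = (0.7403,-0.6723); ey = (0.6723,0.7403)
θ=230°: P = B + -1.00·ex + 0.62·ey = (-0.9662,0.3652)
θ=345°: B = A + 1.00·(cos345°, sin345°) = (0.9659, -0.2588)
θ=345°: |BD| = 6.0396
θ=345°: circle(B,7.00) ∩ circle(D,6.00): a=4.0960, h=5.6765
θ=345°:   candidates: C₊=(4.8149,5.5880) cross=34.284; C₋=(5.3015,-5.7546) cross=-34.284
θ=345°:   branch - wants cross < 0 → take C=(5.3015,-5.7546) (cross=-34.284)
θ=345°: ex = (C−B)/|BC| = (0.6194,-0.7851); ey = (0.7851,0.6194)
θ=345°: P = B + -1.00·ex + 0.62·ey = (0.8333,0.9103)

θ=230°: -0.97 0.37
θ=345°: 0.83 0.91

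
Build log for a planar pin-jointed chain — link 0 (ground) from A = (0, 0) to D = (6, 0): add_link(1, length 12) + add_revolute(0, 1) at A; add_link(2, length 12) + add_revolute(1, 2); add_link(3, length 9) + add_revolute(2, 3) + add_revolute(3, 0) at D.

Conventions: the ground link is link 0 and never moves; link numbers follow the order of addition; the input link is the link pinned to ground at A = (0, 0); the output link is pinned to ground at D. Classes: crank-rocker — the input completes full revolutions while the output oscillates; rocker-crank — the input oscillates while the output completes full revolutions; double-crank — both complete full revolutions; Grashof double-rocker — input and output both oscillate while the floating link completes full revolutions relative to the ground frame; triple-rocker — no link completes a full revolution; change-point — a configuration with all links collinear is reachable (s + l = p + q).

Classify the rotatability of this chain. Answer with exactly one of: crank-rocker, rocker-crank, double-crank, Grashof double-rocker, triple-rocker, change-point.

lengths: ground=6, input=12, coupler=12, output=9
sorted: s=6 (shortest), l=12 (longest), p+q=21
s + l = 18 vs p + q = 21
s + l < p + q (Grashof) with shortest = ground link → double-crank

double-crank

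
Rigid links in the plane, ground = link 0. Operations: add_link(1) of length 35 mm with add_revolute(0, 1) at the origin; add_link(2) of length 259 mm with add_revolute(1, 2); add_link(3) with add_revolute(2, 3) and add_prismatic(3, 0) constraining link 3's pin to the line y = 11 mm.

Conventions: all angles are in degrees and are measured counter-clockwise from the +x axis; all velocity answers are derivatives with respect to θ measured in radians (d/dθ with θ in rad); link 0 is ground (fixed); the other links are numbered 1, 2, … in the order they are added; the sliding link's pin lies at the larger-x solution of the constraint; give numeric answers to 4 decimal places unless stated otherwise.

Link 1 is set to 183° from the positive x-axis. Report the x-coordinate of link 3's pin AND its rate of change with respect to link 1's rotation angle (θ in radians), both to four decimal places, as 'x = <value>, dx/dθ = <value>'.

geometry: r = 35 mm, L = 259 mm, e = 11 mm
crank pin P = (r cos θ, r sin θ) = (-34.952034, -1.831758)
h = r sin θ − e = -1.831758 − 11 = -12.831758
x = r cos θ + √(L² − h²) = -34.952034 + 258.681940 = 223.729906
dx/dθ = −r sin θ − h·r cos θ/√(L² − h²) (θ in radians; h = -12.831758) = 0.097984

x = 223.7299, dx/dθ = 0.0980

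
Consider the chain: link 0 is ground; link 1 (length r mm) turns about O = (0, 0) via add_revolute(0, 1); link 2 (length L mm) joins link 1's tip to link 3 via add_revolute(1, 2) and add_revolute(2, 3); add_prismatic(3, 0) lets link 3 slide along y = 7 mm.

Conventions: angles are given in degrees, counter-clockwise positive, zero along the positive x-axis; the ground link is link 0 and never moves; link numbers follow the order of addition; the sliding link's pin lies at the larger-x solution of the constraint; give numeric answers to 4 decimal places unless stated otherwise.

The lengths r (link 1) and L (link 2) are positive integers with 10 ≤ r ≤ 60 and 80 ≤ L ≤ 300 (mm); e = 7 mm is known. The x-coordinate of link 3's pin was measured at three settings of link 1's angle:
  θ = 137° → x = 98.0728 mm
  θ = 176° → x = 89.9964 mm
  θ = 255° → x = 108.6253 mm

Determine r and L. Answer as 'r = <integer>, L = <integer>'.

constraint per measurement: (x − r cos θ)² + (r sin θ − e)² = L²
subtracting the θ₁ and θ₂ equations cancels the r² and L² terms:
r = (x₁² − x₂²) / (2[(x₁cos θ₁ + e sin θ₁) − (x₂cos θ₂ + e sin θ₂)]) = 34.0002 → r = 34
L² = (x₁ − r cos θ₁)² + (r sin θ₁ − e)² = 15376.0044 → L = 124.0000 → L = 124
check at θ₃=255°: x = 108.6253 (printed 108.6253) ✓

r = 34, L = 124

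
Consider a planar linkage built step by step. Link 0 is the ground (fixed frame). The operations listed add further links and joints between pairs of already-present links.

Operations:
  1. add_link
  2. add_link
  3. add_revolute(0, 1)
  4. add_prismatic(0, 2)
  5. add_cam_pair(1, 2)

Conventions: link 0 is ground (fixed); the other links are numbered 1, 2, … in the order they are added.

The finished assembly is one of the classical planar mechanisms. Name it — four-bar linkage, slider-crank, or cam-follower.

links: 3 (incl. ground); joints: 1 revolute, 1 prismatic, 1 higher (cam) pair, forming one closed loop
3 links, revolute + prismatic + higher pair in one loop → cam-follower

cam-follower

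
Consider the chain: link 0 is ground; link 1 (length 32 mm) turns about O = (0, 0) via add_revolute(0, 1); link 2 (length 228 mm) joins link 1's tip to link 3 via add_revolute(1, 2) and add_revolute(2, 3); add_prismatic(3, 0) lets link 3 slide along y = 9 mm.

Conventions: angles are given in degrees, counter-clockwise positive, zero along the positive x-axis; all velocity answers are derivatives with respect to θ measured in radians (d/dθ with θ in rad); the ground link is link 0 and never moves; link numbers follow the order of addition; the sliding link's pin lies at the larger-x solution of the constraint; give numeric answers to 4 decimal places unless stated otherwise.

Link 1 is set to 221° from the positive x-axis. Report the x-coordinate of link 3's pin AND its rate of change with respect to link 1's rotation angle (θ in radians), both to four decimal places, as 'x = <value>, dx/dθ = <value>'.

geometry: r = 32 mm, L = 228 mm, e = 9 mm
crank pin P = (r cos θ, r sin θ) = (-24.150707, -20.993889)
h = r sin θ − e = -20.993889 − 9 = -29.993889
x = r cos θ + √(L² − h²) = -24.150707 + 226.018509 = 201.867803
dx/dθ = −r sin θ − h·r cos θ/√(L² − h²) (θ in radians; h = -29.993889) = 17.788958

x = 201.8678, dx/dθ = 17.7890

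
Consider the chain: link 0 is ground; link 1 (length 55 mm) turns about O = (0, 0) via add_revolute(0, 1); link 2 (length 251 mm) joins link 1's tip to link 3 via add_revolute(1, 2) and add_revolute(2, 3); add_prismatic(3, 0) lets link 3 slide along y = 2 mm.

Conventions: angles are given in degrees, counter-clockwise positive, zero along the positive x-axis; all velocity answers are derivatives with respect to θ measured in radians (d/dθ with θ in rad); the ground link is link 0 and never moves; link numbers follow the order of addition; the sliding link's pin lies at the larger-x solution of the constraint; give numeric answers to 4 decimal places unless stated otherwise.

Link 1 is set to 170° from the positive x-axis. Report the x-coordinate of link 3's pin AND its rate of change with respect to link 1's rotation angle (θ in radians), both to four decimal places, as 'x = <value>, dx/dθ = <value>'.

geometry: r = 55 mm, L = 251 mm, e = 2 mm
crank pin P = (r cos θ, r sin θ) = (-54.164426, 9.550650)
h = r sin θ − e = 9.550650 − 2 = 7.550650
x = r cos θ + √(L² − h²) = -54.164426 + 250.886404 = 196.721978
dx/dθ = −r sin θ − h·r cos θ/√(L² − h²) (θ in radians; h = 7.550650) = -7.920523

x = 196.7220, dx/dθ = -7.9205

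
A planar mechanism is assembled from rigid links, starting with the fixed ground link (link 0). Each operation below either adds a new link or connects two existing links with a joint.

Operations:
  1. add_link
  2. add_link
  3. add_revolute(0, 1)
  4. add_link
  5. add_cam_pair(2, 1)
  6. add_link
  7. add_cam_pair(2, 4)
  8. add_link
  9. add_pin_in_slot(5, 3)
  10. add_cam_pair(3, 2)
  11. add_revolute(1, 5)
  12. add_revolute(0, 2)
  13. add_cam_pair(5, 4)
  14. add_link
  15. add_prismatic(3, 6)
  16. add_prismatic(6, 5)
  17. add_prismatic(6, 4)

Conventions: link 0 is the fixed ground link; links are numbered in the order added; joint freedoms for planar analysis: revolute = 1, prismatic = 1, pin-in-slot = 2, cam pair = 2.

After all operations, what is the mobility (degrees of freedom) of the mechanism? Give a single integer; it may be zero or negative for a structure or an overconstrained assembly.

(L,J1,J2)=(1,0,0); link0 fixed
link1: (2,0,0)
link2: (3,0,0)
R 0-1 [J1]: (3,1,0)
link3: (4,1,0)
C 2-1 [J2]: (4,1,1)
link4: (5,1,1)
C 2-4 [J2]: (5,1,2)
link5: (6,1,2)
PS 5-3 [J2]: (6,1,3)
C 3-2 [J2]: (6,1,4)
R 1-5 [J1]: (6,2,4)
R 0-2 [J1]: (6,3,4)
C 5-4 [J2]: (6,3,5)
link6: (7,3,5)
P 3-6 [J1]: (7,4,5)
P 6-5 [J1]: (7,5,5)
P 6-4 [J1]: (7,6,5)
Grübler: 3·6 − 2·6 − 5 = 1

M = 1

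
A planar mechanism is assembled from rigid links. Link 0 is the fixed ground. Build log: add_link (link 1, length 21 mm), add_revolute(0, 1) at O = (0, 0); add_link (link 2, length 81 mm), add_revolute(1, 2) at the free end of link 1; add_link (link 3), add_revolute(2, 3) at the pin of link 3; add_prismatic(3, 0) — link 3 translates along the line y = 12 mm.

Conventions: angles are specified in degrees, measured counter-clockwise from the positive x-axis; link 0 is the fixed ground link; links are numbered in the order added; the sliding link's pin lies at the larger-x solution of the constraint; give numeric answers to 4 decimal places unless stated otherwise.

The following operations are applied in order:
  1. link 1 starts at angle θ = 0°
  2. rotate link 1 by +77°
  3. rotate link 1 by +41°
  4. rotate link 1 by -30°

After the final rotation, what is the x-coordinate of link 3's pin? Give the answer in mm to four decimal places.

geometry: r = 21 mm, L = 81 mm, e = 12 mm; θ starts at 0°
rotate link 1 by +77°: θ ← 0° +77° = 77°
rotate link 1 by +41°: θ ← 77° +41° = 118°
rotate link 1 by -30°: θ ← 118° -30° = 88°
crank pin P = (r cos θ, r sin θ) = (0.732889, 20.987207)
h = r sin θ − e = 20.987207 − 12 = 8.987207
x = r cos θ + √(L² − h²) = 0.732889 + 80.499876 = 81.232766

81.2328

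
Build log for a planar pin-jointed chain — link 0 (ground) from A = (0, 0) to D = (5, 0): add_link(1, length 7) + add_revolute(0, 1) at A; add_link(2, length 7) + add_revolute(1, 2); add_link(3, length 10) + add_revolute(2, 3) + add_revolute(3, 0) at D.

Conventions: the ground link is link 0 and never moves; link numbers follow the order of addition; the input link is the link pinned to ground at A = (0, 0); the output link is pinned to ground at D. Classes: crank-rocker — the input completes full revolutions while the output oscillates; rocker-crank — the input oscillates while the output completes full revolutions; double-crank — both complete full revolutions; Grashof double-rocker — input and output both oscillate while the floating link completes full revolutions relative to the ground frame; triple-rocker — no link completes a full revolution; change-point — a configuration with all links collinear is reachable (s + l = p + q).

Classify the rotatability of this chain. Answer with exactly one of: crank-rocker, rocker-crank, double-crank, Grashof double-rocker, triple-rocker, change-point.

lengths: ground=5, input=7, coupler=7, output=10
sorted: s=5 (shortest), l=10 (longest), p+q=14
s + l = 15 vs p + q = 14
s + l > p + q → non-Grashof → no link fully rotates → triple-rocker

triple-rocker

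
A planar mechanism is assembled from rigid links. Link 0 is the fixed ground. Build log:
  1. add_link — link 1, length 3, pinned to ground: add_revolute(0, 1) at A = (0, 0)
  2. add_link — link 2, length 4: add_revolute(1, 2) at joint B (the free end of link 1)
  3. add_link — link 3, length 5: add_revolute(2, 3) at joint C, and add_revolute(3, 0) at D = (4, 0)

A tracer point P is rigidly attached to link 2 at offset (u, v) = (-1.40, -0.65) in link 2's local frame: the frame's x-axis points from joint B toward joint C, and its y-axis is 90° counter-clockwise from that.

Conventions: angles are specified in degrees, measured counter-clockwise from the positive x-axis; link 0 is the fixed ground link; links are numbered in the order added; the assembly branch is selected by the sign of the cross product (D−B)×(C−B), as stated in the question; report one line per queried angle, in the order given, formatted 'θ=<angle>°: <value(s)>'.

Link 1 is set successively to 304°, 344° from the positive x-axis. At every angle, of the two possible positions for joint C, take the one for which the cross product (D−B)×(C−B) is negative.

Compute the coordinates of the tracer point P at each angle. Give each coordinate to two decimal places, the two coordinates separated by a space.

A=(0,0), D=(4.00,0)
θ=304°: B = A + 3.00·(cos304°, sin304°) = (1.6776, -2.4871)
θ=304°: |BD| = 3.4028
θ=304°: circle(B,4.00) ∩ circle(D,5.00): a=0.3790, h=3.9820
θ=304°:   candidates: C₊=(-0.9742,0.5076) cross=13.550; C₋=(4.8467,-4.9278) cross=-13.550
θ=304°:   branch - wants cross < 0 → take C=(4.8467,-4.9278) (cross=-13.550)
θ=304°: ex = (C−B)/|BC| = (0.7923,-0.6102); ey = (0.6102,0.7923)
θ=304°: P = B + -1.40·ex + -0.65·ey = (0.1718,-2.1478)
θ=344°: B = A + 3.00·(cos344°, sin344°) = (2.8838, -0.8269)
θ=344°: |BD| = 1.3891
θ=344°: circle(B,4.00) ∩ circle(D,5.00): a=-2.5448, h=3.0861
θ=344°:   candidates: C₊=(-0.9981,0.1380) cross=4.287; C₋=(2.6760,-4.8215) cross=-4.287
θ=344°:   branch - wants cross < 0 → take C=(2.6760,-4.8215) (cross=-4.287)
θ=344°: ex = (C−B)/|BC| = (-0.0520,-0.9986); ey = (0.9986,-0.0520)
θ=344°: P = B + -1.40·ex + -0.65·ey = (2.3074,0.6050)

θ=304°: 0.17 -2.15
θ=344°: 2.31 0.60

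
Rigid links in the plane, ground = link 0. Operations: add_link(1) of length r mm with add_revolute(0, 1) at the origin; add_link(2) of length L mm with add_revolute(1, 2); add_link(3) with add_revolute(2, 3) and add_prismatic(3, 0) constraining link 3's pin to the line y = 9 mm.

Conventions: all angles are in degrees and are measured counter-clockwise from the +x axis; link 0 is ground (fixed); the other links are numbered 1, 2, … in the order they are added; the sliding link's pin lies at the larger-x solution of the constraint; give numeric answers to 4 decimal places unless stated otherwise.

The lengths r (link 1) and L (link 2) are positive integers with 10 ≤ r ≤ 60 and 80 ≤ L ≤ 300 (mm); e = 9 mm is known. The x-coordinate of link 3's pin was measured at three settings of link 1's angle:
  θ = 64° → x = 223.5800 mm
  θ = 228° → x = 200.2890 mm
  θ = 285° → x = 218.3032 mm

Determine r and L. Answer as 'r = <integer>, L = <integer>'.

constraint per measurement: (x − r cos θ)² + (r sin θ − e)² = L²
subtracting the θ₁ and θ₂ equations cancels the r² and L² terms:
r = (x₁² − x₂²) / (2[(x₁cos θ₁ + e sin θ₁) − (x₂cos θ₂ + e sin θ₂)]) = 20.0000 → r = 20
L² = (x₁ − r cos θ₁)² + (r sin θ₁ − e)² = 46225.0097 → L = 215.0000 → L = 215
check at θ₃=285°: x = 218.3032 (printed 218.3032) ✓

r = 20, L = 215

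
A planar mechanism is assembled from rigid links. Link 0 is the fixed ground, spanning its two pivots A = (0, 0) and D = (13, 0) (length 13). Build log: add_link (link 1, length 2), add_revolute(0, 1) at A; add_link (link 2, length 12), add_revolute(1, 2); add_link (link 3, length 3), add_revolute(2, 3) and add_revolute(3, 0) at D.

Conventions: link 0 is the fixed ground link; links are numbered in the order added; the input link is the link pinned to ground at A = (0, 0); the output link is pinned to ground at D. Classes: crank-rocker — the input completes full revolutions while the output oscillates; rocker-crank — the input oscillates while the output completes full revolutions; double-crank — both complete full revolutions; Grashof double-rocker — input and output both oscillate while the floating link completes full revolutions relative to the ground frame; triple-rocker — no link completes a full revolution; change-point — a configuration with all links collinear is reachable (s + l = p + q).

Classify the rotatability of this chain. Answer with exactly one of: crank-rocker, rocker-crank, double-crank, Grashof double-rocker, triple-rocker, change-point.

lengths: ground=13, input=2, coupler=12, output=3
sorted: s=2 (shortest), l=13 (longest), p+q=15
s + l = 15 vs p + q = 15
s + l = p + q → change-point (collinear configuration reachable)

change-point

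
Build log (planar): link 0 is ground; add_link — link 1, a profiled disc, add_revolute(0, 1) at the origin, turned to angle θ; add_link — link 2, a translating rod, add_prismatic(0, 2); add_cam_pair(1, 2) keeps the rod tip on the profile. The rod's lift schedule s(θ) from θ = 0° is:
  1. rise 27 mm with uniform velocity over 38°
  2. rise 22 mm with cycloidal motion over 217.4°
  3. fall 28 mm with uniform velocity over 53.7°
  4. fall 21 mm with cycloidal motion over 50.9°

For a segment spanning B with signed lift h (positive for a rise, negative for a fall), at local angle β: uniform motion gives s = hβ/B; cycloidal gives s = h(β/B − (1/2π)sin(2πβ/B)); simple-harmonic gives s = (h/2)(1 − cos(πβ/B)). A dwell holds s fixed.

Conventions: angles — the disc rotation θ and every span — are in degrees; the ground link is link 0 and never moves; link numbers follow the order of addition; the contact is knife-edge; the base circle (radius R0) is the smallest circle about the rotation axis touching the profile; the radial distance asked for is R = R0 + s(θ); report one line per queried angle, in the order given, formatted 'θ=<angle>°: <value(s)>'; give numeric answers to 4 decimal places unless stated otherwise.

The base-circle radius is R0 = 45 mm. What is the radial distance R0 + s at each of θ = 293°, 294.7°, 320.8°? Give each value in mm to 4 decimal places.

seg 1 [0°–38°] uniform, h=27: full span → s += 27 → s = 27.0000
seg 2 [38°–255.4°] cycloidal, h=22: full span → s += 22 → s = 49.0000
seg 3 [255.4°–309.1°] uniform, h=-28: θ=293° here. β=37.6, B=53.7. -28·37.6/53.7 = -19.6052 → s = 29.3948
seg 3 [255.4°–309.1°] uniform, h=-28: θ=294.7° here. β=39.3, B=53.7. -28·39.3/53.7 = -20.4916 → s = 28.5084
seg 3 [255.4°–309.1°] uniform, h=-28: full span → s += -28 → s = 21.0000
seg 4 [309.1°–360°] cycloidal, h=-21: θ=320.8° here. β=11.7, B=50.9. -21·(0.2299 − sin(2π·0.2299)/(2π)) = -1.5116 → s = 19.4884
θ=293°: R = R0 + s = 45 + 29.3948 = 74.3948
θ=294.7°: R = R0 + s = 45 + 28.5084 = 73.5084
θ=320.8°: R = R0 + s = 45 + 19.4884 = 64.4884

θ=293°: 74.3948
θ=294.7°: 73.5084
θ=320.8°: 64.4884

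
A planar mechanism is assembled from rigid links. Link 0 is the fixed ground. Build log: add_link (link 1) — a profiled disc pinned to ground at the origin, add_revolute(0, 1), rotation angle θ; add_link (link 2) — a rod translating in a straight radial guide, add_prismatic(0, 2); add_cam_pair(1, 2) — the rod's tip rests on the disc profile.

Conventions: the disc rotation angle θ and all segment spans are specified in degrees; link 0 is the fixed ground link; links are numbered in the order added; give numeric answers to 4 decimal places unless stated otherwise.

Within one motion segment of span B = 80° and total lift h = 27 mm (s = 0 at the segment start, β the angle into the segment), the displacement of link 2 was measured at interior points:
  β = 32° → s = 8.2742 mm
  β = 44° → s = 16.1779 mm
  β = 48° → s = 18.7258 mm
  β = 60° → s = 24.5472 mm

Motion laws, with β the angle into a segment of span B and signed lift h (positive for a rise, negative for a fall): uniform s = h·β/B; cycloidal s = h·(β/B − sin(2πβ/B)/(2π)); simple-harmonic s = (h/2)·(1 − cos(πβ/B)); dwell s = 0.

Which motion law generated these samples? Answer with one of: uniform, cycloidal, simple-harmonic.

candidates at β/B = r: uniform s = h·r (linear in β); cycloidal s = h·(r − sin(2πr)/(2π)); simple-harmonic s = (h/2)(1 − cos(πr))
β=32°: printed 8.2742 | uniform 10.8000, cycloidal 8.2742, simple-harmonic 9.3283
β=44°: printed 16.1779 | uniform 14.8500, cycloidal 16.1779, simple-harmonic 15.6119
β=48°: printed 18.7258 | uniform 16.2000, cycloidal 18.7258, simple-harmonic 17.6717
β=60°: printed 24.5472 | uniform 20.2500, cycloidal 24.5472, simple-harmonic 23.0459
only one law matches every sample → cycloidal

cycloidal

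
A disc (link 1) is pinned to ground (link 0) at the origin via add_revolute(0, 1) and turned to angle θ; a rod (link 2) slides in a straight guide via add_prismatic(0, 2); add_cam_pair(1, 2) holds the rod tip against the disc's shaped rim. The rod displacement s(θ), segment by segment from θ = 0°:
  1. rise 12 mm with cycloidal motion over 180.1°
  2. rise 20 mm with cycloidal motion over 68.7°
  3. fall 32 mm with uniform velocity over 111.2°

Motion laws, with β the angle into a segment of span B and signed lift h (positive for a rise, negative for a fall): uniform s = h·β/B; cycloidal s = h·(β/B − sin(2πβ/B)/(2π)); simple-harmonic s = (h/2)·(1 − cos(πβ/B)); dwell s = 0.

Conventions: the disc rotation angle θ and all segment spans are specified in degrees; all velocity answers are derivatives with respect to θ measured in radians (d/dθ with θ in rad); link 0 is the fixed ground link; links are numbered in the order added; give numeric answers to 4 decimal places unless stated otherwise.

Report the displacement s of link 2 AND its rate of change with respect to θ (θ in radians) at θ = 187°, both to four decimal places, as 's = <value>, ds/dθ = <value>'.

segment 1 (0° to 180.1°, cycloidal, h = 12) is passed completely: s = 0.0000 + (12) = 12.0000
θ = 187° falls in segment 2 (180.1° to 248.8°, cycloidal, h = 20): β = 187 − 180.1 = 6.9°, B = 68.7°; Δs = 20·(0.1004 − sin(2π·0.1004)/(2π)) = 0.1307; s = 12.0000 + 0.1307 = 12.1307
velocity in seg [180.1°–248.8°] (cycloidal), θ in radians: β = 6.9° = 0.1204 rad, B = 68.7° = 1.1990 rad; ds/dθ = (h/B)(1 − cos(2πβ/B)) = (20/1.1990)(1 − cos(2π·0.1004)) = 3.212547 mm/rad

s = 12.1307, ds/dθ = 3.2125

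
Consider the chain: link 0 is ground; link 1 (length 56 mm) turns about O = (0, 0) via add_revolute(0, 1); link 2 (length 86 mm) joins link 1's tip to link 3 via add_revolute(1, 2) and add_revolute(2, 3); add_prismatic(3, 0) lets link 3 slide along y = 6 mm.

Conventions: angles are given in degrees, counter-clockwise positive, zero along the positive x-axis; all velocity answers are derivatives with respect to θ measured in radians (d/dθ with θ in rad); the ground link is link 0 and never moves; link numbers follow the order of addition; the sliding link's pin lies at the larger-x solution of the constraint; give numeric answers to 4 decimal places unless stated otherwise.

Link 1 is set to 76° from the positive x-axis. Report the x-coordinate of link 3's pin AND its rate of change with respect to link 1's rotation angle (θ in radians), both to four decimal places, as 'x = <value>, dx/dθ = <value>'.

geometry: r = 56 mm, L = 86 mm, e = 6 mm
crank pin P = (r cos θ, r sin θ) = (13.547626, 54.336561)
h = r sin θ − e = 54.336561 − 6 = 48.336561
x = r cos θ + √(L² − h²) = 13.547626 + 71.130703 = 84.678329
dx/dθ = −r sin θ − h·r cos θ/√(L² − h²) (θ in radians; h = 48.336561) = -63.542791

x = 84.6783, dx/dθ = -63.5428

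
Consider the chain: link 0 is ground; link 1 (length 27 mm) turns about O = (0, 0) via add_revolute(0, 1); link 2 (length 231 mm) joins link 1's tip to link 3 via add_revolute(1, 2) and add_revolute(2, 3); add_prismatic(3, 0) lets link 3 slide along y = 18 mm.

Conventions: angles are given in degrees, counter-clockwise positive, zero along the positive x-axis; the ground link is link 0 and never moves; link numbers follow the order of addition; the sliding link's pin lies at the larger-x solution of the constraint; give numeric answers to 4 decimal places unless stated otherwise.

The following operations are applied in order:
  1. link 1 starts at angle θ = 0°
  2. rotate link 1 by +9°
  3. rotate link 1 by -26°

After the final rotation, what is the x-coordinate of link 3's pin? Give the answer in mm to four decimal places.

geometry: r = 27 mm, L = 231 mm, e = 18 mm; θ starts at 0°
rotate link 1 by +9°: θ ← 0° +9° = 9°
rotate link 1 by -26°: θ ← 9° -26° = -17°
crank pin P = (r cos θ, r sin θ) = (25.820228, -7.894036)
h = r sin θ − e = -7.894036 − 18 = -25.894036
x = r cos θ + √(L² − h²) = 25.820228 + 229.544111 = 255.364339

255.3643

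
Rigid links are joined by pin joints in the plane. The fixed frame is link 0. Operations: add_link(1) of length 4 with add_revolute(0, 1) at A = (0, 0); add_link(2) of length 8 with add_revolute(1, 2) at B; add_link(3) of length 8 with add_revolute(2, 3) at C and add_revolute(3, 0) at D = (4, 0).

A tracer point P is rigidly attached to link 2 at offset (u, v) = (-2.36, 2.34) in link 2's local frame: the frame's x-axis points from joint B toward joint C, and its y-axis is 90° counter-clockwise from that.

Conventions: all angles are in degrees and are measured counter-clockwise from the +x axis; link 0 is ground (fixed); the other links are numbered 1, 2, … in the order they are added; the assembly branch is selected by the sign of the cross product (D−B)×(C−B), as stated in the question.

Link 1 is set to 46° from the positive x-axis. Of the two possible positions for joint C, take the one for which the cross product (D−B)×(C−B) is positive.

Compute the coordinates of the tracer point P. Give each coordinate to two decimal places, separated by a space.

A=(0,0), D=(4.00,0)
B = A + 4.00·(cos46°, sin46°) = (2.7786, 2.8774)
|BD| = 3.1258
circle(B,8.00) ∩ circle(D,8.00): a=1.5629, h=7.8458
  candidates: C₊=(10.6115,4.5043) cross=24.525; C₋=(-3.8328,-1.6269) cross=-24.525
  branch + wants cross > 0 → take C=(10.6115,4.5043) (cross=24.525)
ex = (C−B)/|BC| = (0.9791,0.2034); ey = (-0.2034,0.9791)
P = B + -2.36·ex + 2.34·ey = (-0.0079,4.6885)

-0.01 4.69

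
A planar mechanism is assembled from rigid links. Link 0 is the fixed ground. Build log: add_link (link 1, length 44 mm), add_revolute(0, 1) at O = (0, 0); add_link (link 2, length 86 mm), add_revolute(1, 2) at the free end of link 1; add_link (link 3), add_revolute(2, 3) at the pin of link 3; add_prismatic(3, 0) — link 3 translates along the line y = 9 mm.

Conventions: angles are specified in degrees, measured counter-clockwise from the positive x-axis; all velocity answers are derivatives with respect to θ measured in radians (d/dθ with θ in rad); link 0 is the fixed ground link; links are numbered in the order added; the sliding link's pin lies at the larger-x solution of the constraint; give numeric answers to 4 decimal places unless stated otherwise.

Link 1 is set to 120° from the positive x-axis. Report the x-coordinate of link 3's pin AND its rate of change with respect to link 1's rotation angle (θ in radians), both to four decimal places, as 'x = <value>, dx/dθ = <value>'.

geometry: r = 44 mm, L = 86 mm, e = 9 mm
crank pin P = (r cos θ, r sin θ) = (-22.000000, 38.105118)
h = r sin θ − e = 38.105118 − 9 = 29.105118
x = r cos θ + √(L² − h²) = -22.000000 + 80.925225 = 58.925225
dx/dθ = −r sin θ − h·r cos θ/√(L² − h²) (θ in radians; h = 29.105118) = -30.192720

x = 58.9252, dx/dθ = -30.1927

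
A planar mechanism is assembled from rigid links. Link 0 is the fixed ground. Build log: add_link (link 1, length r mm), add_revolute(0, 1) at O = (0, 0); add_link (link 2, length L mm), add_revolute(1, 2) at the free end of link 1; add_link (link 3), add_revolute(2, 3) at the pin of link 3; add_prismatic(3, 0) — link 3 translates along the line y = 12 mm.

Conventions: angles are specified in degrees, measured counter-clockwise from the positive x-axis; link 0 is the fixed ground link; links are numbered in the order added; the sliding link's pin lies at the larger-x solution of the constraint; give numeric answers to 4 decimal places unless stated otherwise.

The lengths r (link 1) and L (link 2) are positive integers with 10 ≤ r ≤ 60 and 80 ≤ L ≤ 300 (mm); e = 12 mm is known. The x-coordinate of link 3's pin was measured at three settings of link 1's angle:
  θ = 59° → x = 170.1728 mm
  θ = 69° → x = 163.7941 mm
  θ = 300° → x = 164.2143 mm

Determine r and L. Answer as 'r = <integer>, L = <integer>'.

constraint per measurement: (x − r cos θ)² + (r sin θ − e)² = L²
subtracting the θ₁ and θ₂ equations cancels the r² and L² terms:
r = (x₁² − x₂²) / (2[(x₁cos θ₁ + e sin θ₁) − (x₂cos θ₂ + e sin θ₂)]) = 38.0000 → r = 38
L² = (x₁ − r cos θ₁)² + (r sin θ₁ − e)² = 23103.9895 → L = 152.0000 → L = 152
check at θ₃=300°: x = 164.2143 (printed 164.2143) ✓

r = 38, L = 152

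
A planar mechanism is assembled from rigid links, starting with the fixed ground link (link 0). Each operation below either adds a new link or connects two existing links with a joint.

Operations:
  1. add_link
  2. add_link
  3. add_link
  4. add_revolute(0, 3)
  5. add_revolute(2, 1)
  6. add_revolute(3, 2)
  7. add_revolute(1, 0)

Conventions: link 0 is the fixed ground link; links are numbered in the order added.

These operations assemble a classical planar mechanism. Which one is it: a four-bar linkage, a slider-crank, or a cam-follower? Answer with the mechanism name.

links: 4 (incl. ground); joints: 4 revolute, 0 prismatic, 0 higher (cam) pair, forming one closed loop
4 links in a single 4R loop → four-bar linkage

four-bar linkage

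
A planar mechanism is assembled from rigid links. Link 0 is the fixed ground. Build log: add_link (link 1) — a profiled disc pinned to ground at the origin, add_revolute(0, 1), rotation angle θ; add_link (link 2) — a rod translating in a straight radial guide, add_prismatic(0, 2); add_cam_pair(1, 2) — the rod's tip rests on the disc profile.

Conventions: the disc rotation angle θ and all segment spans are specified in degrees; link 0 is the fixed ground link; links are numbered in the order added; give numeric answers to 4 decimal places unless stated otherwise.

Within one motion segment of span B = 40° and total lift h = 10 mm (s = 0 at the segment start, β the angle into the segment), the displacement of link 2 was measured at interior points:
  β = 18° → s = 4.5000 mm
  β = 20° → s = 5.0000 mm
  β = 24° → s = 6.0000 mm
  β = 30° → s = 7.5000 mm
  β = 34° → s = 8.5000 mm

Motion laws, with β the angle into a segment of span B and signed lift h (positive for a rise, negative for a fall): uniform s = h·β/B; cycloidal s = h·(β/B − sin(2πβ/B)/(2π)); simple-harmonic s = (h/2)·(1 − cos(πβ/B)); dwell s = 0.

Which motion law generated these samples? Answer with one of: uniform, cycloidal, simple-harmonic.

candidates at β/B = r: uniform s = h·r (linear in β); cycloidal s = h·(r − sin(2πr)/(2π)); simple-harmonic s = (h/2)(1 − cos(πr))
β=18°: printed 4.5000 | uniform 4.5000, cycloidal 4.0082, simple-harmonic 4.2178
β=20°: printed 5.0000 | uniform 5.0000, cycloidal 5.0000, simple-harmonic 5.0000
β=24°: printed 6.0000 | uniform 6.0000, cycloidal 6.9355, simple-harmonic 6.5451
β=30°: printed 7.5000 | uniform 7.5000, cycloidal 9.0915, simple-harmonic 8.5355
β=34°: printed 8.5000 | uniform 8.5000, cycloidal 9.7876, simple-harmonic 9.4550
only one law matches every sample → uniform

uniform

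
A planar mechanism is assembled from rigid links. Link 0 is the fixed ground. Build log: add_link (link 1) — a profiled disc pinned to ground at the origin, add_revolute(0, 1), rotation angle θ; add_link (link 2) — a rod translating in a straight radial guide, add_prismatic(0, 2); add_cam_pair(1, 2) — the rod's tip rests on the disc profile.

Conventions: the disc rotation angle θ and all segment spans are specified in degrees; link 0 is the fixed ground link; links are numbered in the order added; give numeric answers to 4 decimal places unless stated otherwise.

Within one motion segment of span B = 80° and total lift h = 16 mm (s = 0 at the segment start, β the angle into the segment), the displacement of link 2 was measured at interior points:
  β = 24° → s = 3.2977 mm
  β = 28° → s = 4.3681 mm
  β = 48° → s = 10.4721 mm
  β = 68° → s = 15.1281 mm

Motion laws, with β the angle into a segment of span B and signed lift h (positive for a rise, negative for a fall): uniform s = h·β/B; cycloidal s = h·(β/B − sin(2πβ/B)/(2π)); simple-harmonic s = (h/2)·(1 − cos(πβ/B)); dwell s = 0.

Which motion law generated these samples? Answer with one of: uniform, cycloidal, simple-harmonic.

candidates at β/B = r: uniform s = h·r (linear in β); cycloidal s = h·(r − sin(2πr)/(2π)); simple-harmonic s = (h/2)(1 − cos(πr))
β=24°: printed 3.2977 | uniform 4.8000, cycloidal 2.3782, simple-harmonic 3.2977
β=28°: printed 4.3681 | uniform 5.6000, cycloidal 3.5399, simple-harmonic 4.3681
β=48°: printed 10.4721 | uniform 9.6000, cycloidal 11.0968, simple-harmonic 10.4721
β=68°: printed 15.1281 | uniform 13.6000, cycloidal 15.6601, simple-harmonic 15.1281
only one law matches every sample → simple-harmonic

simple-harmonic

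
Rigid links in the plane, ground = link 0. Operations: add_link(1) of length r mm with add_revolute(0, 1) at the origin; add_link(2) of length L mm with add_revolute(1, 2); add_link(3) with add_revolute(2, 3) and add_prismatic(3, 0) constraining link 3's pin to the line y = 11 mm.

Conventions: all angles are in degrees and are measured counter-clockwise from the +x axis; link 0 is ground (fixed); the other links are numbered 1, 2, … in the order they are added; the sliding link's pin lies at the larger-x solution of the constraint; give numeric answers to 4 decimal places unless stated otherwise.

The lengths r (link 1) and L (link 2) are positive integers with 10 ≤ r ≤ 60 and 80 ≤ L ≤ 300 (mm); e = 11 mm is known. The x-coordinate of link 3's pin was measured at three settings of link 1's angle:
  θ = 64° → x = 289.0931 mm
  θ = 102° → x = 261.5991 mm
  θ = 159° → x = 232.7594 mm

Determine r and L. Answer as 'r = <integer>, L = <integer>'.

constraint per measurement: (x − r cos θ)² + (r sin θ − e)² = L²
subtracting the θ₁ and θ₂ equations cancels the r² and L² terms:
r = (x₁² − x₂²) / (2[(x₁cos θ₁ + e sin θ₁) − (x₂cos θ₂ + e sin θ₂)]) = 42.0000 → r = 42
L² = (x₁ − r cos θ₁)² + (r sin θ₁ − e)² = 73984.0086 → L = 272.0000 → L = 272
check at θ₃=159°: x = 232.7594 (printed 232.7594) ✓

r = 42, L = 272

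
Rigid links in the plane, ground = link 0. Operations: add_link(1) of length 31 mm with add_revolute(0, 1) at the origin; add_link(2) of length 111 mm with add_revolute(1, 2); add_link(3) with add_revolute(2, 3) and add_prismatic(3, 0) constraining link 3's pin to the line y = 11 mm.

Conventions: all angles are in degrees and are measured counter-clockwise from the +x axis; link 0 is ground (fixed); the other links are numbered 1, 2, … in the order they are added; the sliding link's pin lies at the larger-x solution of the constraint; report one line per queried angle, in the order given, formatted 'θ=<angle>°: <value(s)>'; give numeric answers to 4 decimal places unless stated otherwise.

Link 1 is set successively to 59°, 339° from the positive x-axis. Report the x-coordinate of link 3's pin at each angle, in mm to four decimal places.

geometry: r = 31 mm, L = 111 mm, e = 11 mm
θ=59°: crank pin P = (r cos θ, r sin θ) = (15.966180, 26.572186)
θ=59°: h = r sin θ − e = 26.572186 − 11 = 15.572186
θ=59°: x = r cos θ + √(L² − h²) = 15.966180 + 109.902261 = 125.868442
θ=339°: crank pin P = (r cos θ, r sin θ) = (28.940993, -11.109406)
θ=339°: h = r sin θ − e = -11.109406 − 11 = -22.109406
θ=339°: x = r cos θ + √(L² − h²) = 28.940993 + 108.775798 = 137.716791

θ=59°: 125.8684
θ=339°: 137.7168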